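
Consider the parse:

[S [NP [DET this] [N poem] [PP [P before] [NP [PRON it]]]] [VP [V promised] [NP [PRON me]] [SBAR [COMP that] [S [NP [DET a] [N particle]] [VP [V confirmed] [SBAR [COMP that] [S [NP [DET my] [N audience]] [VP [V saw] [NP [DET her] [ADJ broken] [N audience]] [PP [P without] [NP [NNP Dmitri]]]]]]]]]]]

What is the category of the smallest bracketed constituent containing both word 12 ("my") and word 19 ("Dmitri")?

The smallest bracket enclosing both words is [S my audience saw her broken audience without Dmitri], so the label is S.

S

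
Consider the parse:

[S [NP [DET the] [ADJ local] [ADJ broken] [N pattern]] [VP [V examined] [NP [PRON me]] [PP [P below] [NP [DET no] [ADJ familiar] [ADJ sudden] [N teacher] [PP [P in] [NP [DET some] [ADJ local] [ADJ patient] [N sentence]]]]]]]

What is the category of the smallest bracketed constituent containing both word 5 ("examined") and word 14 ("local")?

Word 5 lies under S → VP → V; word 14 lies under S → VP → PP → NP → PP → NP → ADJ. The lowest shared node is the VP.

VP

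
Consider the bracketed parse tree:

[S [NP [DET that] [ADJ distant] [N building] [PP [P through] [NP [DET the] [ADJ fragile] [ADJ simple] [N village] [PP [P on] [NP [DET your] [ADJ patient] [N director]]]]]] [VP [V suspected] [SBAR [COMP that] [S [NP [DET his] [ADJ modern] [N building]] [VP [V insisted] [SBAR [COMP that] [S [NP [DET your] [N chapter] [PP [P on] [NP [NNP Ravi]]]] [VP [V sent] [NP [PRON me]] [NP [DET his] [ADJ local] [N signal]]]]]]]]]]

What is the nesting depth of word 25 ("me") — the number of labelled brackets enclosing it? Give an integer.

10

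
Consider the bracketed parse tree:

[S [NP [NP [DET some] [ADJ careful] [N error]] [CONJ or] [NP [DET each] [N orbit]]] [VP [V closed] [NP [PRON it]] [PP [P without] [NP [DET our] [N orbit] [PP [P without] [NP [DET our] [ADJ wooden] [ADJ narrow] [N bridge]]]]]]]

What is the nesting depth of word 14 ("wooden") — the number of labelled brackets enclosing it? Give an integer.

7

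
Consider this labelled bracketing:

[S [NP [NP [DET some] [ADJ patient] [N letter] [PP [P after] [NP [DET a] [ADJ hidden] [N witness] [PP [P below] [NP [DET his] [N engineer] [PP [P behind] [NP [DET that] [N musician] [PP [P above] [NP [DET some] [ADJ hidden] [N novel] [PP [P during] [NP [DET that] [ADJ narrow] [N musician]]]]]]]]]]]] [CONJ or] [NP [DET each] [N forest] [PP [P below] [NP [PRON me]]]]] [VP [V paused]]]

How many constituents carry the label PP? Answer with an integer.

6

Listing each PP by its span: [PP after a hidden witness below his engineer behind that musician above some hidden novel during that narrow musician]; [PP below his engineer behind that musician above some hidden novel during that narrow musician]; [PP behind that musician above some hidden novel during that narrow musician]; [PP above some hidden novel during that narrow musician]; [PP during that narrow musician]; [PP below me] — that makes 6.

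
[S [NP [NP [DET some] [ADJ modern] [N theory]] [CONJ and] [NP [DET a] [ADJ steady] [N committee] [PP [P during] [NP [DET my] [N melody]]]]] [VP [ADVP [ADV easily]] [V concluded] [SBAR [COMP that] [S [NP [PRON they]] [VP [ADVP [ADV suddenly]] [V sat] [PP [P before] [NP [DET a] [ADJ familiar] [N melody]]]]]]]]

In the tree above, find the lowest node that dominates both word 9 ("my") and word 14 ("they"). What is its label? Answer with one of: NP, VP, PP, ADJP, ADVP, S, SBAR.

S

Both words fall inside [S some modern theory and a steady committee during my melody easily concluded that they suddenly sat before a familiar melody] (words 1–20), and no smaller constituent contains them both. Label: S.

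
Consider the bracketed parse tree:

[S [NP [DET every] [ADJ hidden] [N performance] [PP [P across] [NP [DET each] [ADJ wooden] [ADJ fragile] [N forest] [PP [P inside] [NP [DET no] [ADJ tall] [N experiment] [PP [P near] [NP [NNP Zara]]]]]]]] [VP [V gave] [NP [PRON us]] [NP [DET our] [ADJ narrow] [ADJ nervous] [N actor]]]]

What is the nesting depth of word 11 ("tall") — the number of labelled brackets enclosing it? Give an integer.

7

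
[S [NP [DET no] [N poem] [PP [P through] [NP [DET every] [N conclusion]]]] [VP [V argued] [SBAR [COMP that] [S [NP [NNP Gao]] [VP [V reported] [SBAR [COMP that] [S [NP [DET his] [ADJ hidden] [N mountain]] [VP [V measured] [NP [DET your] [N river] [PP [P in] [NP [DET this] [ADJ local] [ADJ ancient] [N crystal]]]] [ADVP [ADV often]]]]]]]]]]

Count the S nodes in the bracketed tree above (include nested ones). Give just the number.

3

Listing each S by its span: [S no poem through every conclusion argued that Gao reported that his hidden mountain measured your river in this local ancient crystal often]; [S Gao reported that his hidden mountain measured your river in this local ancient crystal often]; [S his hidden mountain measured your river in this local ancient crystal often] — that makes 3.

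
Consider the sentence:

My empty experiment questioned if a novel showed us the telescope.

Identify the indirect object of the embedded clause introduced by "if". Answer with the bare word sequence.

us

Within the embedded clause introduced by "if", the indirect object of "showed" is "us".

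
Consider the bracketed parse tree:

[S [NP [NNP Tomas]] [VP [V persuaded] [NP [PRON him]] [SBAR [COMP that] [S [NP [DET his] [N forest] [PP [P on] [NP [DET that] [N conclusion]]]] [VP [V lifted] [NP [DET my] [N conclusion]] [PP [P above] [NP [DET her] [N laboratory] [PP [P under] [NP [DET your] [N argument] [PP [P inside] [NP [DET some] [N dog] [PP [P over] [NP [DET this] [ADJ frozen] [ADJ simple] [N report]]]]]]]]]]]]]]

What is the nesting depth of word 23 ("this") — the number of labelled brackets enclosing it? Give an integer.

14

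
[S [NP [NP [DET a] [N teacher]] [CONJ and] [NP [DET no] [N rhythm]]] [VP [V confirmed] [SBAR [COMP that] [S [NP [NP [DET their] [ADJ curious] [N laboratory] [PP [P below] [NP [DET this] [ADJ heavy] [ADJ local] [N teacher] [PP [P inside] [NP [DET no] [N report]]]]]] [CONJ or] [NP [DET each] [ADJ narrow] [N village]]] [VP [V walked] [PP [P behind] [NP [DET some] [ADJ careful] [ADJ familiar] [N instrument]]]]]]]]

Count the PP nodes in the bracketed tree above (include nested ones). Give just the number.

3

Scanning left to right, an opening `[PP` appears at word positions 11, 16, 24 — 3 in total.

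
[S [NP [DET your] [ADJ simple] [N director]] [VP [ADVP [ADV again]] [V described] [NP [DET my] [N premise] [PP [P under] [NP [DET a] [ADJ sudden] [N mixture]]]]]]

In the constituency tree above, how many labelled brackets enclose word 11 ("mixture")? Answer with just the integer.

Counting open brackets not yet closed at "mixture": [S [VP [NP [PP [NP [N = 6.

6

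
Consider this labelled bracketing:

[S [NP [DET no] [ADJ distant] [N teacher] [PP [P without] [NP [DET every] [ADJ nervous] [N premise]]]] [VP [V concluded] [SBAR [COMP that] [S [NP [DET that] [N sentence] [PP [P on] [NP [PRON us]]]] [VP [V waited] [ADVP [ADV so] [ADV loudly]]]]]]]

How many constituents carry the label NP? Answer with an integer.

The NP constituents are: [NP no distant teacher without every nervous premise]; [NP every nervous premise]; [NP that sentence on us]; [NP us]. Total: 4.

4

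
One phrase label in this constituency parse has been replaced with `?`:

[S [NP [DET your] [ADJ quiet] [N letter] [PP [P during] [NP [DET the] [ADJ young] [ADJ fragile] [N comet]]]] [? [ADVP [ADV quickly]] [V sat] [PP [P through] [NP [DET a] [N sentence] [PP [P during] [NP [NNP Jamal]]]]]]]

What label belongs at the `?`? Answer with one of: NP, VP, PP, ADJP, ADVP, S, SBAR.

VP

A constituent whose immediate children are ADVP, V 'sat', PP is a verb phrase: VP.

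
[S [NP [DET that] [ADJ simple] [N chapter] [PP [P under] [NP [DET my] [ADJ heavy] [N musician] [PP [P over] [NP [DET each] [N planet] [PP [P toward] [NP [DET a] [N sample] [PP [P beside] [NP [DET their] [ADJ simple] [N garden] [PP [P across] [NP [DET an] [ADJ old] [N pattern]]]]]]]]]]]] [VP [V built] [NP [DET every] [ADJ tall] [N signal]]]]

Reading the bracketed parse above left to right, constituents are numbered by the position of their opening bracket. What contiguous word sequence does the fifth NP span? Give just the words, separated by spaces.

their simple garden across an old pattern

The NP opening brackets appear, in order, over: "that simple chapter under my heavy musician over each planet toward a sample beside their simple garden across an old pattern"; "my heavy musician over each planet toward a sample beside their simple garden across an old pattern"; "each planet toward a sample beside their simple garden across an old pattern"; "a sample beside their simple garden across an old pattern"; "their simple garden across an old pattern"; "an old pattern"; "every tall signal". The fifth one spans "their simple garden across an old pattern".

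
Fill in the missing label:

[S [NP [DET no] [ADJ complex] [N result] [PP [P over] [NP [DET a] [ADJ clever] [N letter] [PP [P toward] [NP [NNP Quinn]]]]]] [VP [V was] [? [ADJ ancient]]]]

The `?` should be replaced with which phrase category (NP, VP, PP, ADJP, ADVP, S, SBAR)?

Looking at what the `?` directly dominates — ADJ 'ancient' — this is an adjective phrase (ADJP).

ADJP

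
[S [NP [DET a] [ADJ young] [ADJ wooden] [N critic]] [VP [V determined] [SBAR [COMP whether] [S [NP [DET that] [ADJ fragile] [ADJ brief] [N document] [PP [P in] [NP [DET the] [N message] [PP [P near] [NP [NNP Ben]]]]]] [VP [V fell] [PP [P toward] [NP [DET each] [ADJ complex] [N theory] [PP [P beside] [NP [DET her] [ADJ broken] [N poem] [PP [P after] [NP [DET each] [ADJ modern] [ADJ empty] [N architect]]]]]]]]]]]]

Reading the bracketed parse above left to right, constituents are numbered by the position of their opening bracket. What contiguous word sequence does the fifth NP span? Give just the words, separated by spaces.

each complex theory beside her broken poem after each modern empty architect

In left-to-right order the NP constituents are "a young wooden critic"; "that fragile brief document in the message near Ben"; "the message near Ben"; "Ben"; "each complex theory beside her broken poem after each modern empty architect"; "her broken poem after each modern empty architect"; "each modern empty architect". Number 5 is "each complex theory beside her broken poem after each modern empty architect".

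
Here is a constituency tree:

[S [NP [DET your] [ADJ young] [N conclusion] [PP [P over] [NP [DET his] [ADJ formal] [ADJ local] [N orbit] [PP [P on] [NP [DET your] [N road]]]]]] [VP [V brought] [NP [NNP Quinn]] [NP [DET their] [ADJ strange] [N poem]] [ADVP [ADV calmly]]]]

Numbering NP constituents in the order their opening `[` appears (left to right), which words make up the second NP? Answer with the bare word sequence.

In left-to-right order the NP constituents are "your young conclusion over his formal local orbit on your road"; "his formal local orbit on your road"; "your road"; "Quinn"; "their strange poem". Number 2 is "his formal local orbit on your road".

his formal local orbit on your road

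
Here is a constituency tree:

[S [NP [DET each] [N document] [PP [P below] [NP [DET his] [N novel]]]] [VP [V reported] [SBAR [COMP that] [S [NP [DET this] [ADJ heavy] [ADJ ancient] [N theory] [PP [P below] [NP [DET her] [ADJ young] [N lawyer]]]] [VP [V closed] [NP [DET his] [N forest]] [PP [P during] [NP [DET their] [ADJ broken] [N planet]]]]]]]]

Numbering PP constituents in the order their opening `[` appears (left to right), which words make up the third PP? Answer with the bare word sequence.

during their broken planet

The PP opening brackets appear, in order, over: "below his novel"; "below her young lawyer"; "during their broken planet". The third one spans "during their broken planet".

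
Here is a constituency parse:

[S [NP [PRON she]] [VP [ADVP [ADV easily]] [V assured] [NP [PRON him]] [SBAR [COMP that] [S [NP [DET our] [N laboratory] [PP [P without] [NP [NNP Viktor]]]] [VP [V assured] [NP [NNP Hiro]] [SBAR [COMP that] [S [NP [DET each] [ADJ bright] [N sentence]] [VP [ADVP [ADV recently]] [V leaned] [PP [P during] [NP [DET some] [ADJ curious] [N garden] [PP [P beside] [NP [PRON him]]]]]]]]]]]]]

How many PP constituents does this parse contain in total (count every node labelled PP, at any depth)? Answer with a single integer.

Scanning left to right, an opening `[PP` appears at word positions 8, 18, 22 — 3 in total.

3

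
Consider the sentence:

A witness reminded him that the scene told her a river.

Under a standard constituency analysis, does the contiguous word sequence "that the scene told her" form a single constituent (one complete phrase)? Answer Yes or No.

The smallest constituent containing the whole sequence is the subordinate clause [SBAR that the scene told her a river], but the sequence is only part of it — it straddles the boundary between complementizer "that" and clause "the scene told her a river".

No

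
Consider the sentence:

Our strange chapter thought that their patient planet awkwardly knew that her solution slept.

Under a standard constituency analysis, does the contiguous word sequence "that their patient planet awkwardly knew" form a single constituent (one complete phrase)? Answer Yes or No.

No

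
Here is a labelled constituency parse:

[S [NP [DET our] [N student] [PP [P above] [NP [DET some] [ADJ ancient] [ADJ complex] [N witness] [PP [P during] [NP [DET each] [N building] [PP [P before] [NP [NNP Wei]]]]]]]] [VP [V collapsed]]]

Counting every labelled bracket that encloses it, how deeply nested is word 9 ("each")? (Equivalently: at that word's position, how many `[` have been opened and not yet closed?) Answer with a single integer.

7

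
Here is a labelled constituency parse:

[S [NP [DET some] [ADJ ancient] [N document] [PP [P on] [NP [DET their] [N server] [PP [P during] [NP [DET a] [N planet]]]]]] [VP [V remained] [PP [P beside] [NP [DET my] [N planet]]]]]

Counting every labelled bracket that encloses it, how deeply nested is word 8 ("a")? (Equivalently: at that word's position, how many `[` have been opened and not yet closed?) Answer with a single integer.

7

Path from the root down to the word: S → NP → PP → NP → PP → NP → DET. That is 7 enclosing brackets.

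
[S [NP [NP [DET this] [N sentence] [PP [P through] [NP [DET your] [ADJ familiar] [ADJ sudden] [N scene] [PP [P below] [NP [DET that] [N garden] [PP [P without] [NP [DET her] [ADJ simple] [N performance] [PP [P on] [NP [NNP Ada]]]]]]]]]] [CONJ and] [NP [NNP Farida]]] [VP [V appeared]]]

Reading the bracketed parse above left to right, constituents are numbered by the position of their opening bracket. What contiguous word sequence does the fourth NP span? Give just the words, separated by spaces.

In left-to-right order the NP constituents are "this sentence through your familiar sudden scene below that garden without her simple performance on Ada and Farida"; "this sentence through your familiar sudden scene below that garden without her simple performance on Ada"; "your familiar sudden scene below that garden without her simple performance on Ada"; "that garden without her simple performance on Ada"; "her simple performance on Ada"; "Ada"; "Farida". Number 4 is "that garden without her simple performance on Ada".

that garden without her simple performance on Ada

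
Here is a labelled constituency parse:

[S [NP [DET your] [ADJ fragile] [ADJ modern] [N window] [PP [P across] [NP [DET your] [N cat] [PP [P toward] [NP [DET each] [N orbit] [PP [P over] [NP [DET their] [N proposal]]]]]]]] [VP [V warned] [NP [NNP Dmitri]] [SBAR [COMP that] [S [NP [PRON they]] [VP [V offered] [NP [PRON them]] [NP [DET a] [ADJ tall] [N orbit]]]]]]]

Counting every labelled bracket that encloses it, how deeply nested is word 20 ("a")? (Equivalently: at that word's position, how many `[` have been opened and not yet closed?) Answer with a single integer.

7

Path from the root down to the word: S → VP → SBAR → S → VP → NP → DET. That is 7 enclosing brackets.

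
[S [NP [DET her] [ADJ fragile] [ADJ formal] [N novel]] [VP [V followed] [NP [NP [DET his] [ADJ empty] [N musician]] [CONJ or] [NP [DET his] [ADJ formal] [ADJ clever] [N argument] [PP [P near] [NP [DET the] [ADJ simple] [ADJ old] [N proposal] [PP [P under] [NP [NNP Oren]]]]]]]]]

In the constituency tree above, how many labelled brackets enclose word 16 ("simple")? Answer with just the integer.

Counting open brackets not yet closed at "simple": [S [VP [NP [NP [PP [NP [ADJ = 7.

7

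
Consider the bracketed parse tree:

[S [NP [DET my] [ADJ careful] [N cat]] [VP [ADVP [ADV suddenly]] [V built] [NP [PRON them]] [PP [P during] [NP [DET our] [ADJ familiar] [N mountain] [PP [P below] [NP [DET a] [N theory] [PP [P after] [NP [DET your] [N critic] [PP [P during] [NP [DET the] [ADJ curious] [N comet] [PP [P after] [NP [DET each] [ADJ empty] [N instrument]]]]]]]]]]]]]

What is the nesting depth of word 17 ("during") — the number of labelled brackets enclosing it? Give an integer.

The word sits inside P, which is inside PP, inside NP, inside PP, inside NP, inside PP, inside NP, inside PP, inside VP, inside S — 10 brackets in all.

10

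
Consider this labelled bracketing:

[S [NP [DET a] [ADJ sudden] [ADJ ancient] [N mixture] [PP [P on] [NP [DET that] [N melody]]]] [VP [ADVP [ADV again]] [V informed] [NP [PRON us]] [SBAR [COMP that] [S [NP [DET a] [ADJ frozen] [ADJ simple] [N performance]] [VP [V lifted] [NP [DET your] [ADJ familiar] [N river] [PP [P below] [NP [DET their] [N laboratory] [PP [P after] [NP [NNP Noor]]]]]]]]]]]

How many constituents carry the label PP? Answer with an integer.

3

The PP constituents are: [PP on that melody]; [PP below their laboratory after Noor]; [PP after Noor]. Total: 3.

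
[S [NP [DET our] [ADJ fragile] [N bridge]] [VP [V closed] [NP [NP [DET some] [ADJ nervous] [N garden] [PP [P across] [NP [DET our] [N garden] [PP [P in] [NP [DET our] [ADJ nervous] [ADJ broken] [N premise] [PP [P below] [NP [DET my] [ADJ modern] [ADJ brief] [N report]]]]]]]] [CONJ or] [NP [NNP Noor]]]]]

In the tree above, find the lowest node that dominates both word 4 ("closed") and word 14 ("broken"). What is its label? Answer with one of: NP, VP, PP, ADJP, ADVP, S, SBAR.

VP

The smallest bracket enclosing both words is [VP closed some nervous garden across our garden in our nervous broken premise below my modern brief report or Noor], so the label is VP.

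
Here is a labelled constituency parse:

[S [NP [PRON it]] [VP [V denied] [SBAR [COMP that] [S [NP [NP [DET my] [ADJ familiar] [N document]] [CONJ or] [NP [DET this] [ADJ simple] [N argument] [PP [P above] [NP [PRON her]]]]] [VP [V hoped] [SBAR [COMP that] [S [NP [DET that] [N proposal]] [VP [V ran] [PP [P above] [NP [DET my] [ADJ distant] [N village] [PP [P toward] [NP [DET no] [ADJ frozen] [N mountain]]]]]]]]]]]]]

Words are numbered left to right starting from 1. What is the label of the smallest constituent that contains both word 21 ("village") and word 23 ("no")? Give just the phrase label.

NP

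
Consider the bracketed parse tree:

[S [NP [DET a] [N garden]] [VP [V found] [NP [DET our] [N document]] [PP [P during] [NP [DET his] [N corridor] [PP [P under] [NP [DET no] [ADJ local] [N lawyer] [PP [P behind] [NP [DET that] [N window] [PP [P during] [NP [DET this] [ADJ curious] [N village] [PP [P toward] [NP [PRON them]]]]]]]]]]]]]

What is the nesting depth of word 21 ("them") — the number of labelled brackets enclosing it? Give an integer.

13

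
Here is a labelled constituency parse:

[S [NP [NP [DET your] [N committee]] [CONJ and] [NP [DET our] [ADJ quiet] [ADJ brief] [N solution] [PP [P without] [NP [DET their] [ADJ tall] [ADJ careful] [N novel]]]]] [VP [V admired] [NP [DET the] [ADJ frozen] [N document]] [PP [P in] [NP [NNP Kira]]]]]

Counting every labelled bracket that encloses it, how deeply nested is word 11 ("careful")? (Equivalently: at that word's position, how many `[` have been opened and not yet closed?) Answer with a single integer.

6

The word sits inside ADJ, which is inside NP, inside PP, inside NP, inside NP, inside S — 6 brackets in all.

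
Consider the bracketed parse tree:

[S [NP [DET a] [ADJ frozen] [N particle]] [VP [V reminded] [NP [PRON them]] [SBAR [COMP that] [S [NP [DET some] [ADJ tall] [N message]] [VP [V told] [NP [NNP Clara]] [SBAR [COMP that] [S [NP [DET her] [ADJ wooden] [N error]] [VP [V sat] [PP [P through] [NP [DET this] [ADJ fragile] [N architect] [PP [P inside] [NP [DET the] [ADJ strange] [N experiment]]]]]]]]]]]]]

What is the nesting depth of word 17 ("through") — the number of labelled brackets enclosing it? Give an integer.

10

Counting open brackets not yet closed at "through": [S [VP [SBAR [S [VP [SBAR [S [VP [PP [P = 10.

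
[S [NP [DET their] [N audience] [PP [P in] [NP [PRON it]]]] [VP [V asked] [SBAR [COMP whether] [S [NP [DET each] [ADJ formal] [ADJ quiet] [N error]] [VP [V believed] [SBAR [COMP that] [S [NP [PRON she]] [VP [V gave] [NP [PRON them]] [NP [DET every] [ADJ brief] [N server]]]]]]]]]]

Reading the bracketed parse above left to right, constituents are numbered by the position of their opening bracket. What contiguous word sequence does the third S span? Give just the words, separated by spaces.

she gave them every brief server

Opening `[S` markers occur at word positions 1, 7, 13; the third of these opens the constituent [S she gave them every brief server].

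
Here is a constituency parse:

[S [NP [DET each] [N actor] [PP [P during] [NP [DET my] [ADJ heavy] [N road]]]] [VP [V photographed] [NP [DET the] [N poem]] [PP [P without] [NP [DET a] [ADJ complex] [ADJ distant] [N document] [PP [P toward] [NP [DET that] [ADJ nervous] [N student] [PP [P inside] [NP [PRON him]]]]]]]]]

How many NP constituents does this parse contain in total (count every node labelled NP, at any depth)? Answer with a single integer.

6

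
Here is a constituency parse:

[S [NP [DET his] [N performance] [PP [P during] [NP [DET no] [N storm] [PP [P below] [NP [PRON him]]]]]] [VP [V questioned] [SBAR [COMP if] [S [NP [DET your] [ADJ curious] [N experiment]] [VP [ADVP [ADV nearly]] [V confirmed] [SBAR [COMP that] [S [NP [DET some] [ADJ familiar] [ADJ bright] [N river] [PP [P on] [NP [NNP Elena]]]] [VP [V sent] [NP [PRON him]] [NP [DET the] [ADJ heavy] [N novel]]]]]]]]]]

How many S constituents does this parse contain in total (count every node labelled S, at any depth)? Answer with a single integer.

Scanning left to right, an opening `[S` appears at word positions 1, 10, 16 — 3 in total.

3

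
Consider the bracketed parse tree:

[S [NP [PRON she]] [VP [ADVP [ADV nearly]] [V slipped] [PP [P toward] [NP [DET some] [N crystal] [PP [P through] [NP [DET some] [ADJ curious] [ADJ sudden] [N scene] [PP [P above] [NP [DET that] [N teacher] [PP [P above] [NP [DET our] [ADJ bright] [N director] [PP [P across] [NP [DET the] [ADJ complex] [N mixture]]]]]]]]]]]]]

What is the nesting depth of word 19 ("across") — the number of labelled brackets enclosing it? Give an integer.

12

Counting open brackets not yet closed at "across": [S [VP [PP [NP [PP [NP [PP [NP [PP [NP [PP [P = 12.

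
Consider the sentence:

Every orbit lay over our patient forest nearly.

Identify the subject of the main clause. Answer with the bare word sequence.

The subject of the main clause is the NP immediately before the verb "lay": "every orbit".

every orbit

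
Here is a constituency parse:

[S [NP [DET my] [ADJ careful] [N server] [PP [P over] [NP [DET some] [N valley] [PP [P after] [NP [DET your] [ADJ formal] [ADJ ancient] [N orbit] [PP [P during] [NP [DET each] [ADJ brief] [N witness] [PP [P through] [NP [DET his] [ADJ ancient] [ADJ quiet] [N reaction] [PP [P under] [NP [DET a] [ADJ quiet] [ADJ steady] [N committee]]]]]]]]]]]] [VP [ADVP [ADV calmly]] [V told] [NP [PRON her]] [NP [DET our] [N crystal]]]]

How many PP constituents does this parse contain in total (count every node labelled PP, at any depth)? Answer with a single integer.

5

Listing each PP by its span: [PP over some valley after your formal ancient orbit during each brief witness through his ancient quiet reaction under a quiet steady committee]; [PP after your formal ancient orbit during each brief witness through his ancient quiet reaction under a quiet steady committee]; [PP during each brief witness through his ancient quiet reaction under a quiet steady committee]; [PP through his ancient quiet reaction under a quiet steady committee]; [PP under a quiet steady committee] — that makes 5.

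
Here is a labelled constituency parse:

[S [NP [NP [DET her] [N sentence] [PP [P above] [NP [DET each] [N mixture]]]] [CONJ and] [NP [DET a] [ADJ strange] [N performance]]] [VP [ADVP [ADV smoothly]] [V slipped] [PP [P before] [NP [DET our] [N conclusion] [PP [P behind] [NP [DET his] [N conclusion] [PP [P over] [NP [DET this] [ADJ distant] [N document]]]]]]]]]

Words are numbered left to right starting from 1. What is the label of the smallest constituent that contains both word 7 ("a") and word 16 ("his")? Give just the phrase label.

S

The smallest bracket enclosing both words is [S her sentence above each mixture and a strange performance smoothly slipped before our conclusion behind his conclusion over this distant document], so the label is S.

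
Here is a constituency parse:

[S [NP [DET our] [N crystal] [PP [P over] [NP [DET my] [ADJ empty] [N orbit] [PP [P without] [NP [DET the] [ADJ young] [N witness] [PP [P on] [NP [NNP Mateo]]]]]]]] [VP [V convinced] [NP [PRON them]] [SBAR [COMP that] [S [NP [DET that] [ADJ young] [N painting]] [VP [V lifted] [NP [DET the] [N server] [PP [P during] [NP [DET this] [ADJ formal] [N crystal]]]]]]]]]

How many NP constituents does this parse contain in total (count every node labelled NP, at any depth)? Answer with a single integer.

8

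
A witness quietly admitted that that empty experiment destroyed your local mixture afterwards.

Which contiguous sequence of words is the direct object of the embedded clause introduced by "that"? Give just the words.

Within the embedded clause introduced by "that", the direct object of "destroyed" is "your local mixture".

your local mixture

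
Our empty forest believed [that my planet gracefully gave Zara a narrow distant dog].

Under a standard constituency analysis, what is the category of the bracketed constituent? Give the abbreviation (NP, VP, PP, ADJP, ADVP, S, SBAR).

The span is built around the complementizer "that" — a subordinate clause (SBAR).

SBAR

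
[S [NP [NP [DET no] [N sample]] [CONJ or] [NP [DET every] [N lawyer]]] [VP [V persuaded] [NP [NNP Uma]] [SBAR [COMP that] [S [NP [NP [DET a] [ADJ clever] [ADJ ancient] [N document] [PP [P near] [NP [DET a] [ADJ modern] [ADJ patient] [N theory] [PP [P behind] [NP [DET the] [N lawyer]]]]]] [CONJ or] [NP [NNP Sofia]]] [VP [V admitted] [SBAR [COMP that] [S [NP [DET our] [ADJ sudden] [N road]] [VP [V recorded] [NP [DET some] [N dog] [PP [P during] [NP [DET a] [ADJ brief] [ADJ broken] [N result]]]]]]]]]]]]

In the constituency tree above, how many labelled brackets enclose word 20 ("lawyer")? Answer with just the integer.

11

Counting open brackets not yet closed at "lawyer": [S [VP [SBAR [S [NP [NP [PP [NP [PP [NP [N = 11.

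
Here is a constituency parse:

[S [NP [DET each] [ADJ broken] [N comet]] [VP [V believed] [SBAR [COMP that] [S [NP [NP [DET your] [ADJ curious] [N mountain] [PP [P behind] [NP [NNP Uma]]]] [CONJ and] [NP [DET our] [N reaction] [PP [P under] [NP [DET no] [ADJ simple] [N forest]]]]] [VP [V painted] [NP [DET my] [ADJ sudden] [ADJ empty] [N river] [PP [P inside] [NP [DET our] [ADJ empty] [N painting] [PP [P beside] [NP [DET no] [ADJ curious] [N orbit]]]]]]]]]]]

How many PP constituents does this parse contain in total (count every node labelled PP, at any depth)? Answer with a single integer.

4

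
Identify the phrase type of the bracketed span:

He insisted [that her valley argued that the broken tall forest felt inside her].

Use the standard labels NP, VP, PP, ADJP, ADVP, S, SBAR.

SBAR

"that" is the head of the bracketed span, so the span is a subordinate clause: SBAR.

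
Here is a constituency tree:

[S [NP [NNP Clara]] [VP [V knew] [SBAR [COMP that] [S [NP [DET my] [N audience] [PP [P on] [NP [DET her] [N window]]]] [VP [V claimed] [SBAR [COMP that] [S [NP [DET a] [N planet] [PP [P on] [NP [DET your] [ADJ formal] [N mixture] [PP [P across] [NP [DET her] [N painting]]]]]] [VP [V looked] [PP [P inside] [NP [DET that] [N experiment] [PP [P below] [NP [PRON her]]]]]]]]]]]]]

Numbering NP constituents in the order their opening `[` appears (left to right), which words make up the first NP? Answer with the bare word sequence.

Clara

In left-to-right order the NP constituents are "Clara"; "my audience on her window"; "her window"; "a planet on your formal mixture across her painting"; "your formal mixture across her painting"; "her painting"; "that experiment below her"; "her". Number 1 is "Clara".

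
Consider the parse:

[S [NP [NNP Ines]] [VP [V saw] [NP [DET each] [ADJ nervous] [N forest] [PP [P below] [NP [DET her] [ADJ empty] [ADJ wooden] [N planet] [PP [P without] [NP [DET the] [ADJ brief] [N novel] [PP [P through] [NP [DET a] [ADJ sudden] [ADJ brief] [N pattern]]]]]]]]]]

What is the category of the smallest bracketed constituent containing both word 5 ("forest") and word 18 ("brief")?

NP

Both words fall inside [NP each nervous forest below her empty wooden planet without the brief novel through a sudden brief pattern] (words 3–19), and no smaller constituent contains them both. Label: NP.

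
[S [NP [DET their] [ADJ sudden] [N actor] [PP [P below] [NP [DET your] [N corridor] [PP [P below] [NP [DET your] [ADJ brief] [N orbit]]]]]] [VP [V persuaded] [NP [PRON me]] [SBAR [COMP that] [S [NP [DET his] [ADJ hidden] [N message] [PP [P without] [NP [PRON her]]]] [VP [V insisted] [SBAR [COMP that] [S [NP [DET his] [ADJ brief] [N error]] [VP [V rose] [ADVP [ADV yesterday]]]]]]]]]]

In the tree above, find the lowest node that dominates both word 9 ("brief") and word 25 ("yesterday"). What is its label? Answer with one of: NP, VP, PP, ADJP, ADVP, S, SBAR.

Word 9 lies under S → NP → PP → NP → PP → NP → ADJ; word 25 lies under S → VP → SBAR → S → VP → SBAR → S → VP → ADVP → ADV. The lowest shared node is the S.

S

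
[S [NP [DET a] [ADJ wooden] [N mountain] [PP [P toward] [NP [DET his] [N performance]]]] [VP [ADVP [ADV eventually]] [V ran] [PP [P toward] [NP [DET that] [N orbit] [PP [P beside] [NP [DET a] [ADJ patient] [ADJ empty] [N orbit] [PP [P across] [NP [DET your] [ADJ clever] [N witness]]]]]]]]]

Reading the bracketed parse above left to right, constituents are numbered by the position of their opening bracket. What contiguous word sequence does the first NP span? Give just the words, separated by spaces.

The NP opening brackets appear, in order, over: "a wooden mountain toward his performance"; "his performance"; "that orbit beside a patient empty orbit across your clever witness"; "a patient empty orbit across your clever witness"; "your clever witness". The first one spans "a wooden mountain toward his performance".

a wooden mountain toward his performance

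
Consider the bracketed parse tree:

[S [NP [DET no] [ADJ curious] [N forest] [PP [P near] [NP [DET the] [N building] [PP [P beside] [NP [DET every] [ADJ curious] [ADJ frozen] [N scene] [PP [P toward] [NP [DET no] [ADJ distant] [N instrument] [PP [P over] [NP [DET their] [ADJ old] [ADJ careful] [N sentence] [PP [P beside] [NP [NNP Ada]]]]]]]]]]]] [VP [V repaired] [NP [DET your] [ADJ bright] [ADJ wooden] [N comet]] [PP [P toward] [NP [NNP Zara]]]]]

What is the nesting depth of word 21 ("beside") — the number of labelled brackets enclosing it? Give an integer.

12

Path from the root down to the word: S → NP → PP → NP → PP → NP → PP → NP → PP → NP → PP → P. That is 12 enclosing brackets.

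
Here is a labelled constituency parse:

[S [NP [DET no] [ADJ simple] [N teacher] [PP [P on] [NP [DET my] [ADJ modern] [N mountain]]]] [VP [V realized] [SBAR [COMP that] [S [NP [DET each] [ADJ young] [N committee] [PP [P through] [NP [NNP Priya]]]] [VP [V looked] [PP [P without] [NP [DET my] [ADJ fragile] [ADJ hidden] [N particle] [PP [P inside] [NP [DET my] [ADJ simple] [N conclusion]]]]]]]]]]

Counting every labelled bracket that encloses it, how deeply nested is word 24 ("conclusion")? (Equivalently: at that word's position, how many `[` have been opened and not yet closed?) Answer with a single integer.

10

Counting open brackets not yet closed at "conclusion": [S [VP [SBAR [S [VP [PP [NP [PP [NP [N = 10.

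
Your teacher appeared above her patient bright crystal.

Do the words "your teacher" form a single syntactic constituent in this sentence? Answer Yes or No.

"your teacher" is exactly the noun phrase [NP your teacher], a complete constituent.

Yes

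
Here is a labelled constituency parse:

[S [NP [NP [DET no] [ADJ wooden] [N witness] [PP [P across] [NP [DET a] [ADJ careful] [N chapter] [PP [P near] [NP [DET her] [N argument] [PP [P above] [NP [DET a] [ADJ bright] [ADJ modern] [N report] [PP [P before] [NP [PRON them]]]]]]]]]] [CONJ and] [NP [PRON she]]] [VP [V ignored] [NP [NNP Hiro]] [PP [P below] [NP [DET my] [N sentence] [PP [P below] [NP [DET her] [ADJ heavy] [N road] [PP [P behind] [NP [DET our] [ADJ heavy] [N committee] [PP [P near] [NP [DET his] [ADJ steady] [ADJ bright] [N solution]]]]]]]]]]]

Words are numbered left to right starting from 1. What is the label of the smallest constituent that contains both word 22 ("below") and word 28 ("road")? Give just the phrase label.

Word 22 lies under S → VP → PP → P; word 28 lies under S → VP → PP → NP → PP → NP → N. The lowest shared node is the PP.

PP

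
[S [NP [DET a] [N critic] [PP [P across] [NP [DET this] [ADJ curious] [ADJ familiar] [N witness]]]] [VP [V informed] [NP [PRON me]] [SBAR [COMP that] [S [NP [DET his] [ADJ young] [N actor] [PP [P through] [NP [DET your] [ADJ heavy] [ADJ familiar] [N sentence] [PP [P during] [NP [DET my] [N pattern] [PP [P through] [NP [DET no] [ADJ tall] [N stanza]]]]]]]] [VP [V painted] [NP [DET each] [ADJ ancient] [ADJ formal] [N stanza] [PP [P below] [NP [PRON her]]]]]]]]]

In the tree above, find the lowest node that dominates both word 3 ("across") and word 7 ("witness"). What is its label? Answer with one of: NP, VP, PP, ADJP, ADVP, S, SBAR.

PP

Word 3 lies under S → NP → PP → P; word 7 lies under S → NP → PP → NP → N. The lowest shared node is the PP.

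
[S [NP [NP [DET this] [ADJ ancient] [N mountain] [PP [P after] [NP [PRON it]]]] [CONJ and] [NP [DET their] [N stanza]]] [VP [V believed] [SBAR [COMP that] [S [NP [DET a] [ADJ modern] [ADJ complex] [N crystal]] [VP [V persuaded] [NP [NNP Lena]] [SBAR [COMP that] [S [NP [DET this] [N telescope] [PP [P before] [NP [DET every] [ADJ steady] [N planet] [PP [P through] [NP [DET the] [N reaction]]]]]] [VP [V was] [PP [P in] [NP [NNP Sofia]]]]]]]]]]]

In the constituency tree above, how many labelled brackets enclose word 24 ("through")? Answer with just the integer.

Path from the root down to the word: S → VP → SBAR → S → VP → SBAR → S → NP → PP → NP → PP → P. That is 12 enclosing brackets.

12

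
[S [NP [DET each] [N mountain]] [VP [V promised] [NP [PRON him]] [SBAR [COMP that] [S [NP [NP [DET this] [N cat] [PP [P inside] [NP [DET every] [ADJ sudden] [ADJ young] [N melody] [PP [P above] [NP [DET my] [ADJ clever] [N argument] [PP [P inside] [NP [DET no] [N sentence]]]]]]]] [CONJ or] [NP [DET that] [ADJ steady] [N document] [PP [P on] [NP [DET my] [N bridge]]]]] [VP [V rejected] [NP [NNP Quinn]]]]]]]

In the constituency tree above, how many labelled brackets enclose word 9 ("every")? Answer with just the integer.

9

Path from the root down to the word: S → VP → SBAR → S → NP → NP → PP → NP → DET. That is 9 enclosing brackets.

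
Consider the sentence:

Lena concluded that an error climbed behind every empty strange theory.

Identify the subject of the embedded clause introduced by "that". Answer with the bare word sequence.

The subject of the embedded clause introduced by "that" is the NP immediately before the verb "climbed": "an error".

an error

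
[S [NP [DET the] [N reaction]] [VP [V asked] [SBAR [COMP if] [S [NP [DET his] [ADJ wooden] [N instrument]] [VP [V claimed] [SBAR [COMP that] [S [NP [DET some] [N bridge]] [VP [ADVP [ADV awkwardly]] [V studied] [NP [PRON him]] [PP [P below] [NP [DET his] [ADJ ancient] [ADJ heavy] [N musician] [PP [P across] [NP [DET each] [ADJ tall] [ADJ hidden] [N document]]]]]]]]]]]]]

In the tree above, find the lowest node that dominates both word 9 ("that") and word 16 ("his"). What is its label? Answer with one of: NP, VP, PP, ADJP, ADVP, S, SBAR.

SBAR

Both words fall inside [SBAR that some bridge awkwardly studied him below his ancient heavy musician across each tall hidden document] (words 9–24), and no smaller constituent contains them both. Label: SBAR.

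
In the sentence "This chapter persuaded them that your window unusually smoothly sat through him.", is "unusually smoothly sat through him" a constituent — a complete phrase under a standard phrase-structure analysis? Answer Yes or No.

Yes

"unusually smoothly sat through him" is exactly the verb phrase [VP unusually smoothly sat through him], a complete constituent.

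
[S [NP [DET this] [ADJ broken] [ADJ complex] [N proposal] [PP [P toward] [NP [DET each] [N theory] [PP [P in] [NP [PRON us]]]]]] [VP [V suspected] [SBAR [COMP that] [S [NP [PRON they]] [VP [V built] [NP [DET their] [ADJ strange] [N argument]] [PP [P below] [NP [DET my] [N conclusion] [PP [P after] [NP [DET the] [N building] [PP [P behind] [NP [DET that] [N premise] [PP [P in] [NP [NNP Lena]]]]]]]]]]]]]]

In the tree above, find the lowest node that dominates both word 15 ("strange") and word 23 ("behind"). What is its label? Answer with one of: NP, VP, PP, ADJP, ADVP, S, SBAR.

VP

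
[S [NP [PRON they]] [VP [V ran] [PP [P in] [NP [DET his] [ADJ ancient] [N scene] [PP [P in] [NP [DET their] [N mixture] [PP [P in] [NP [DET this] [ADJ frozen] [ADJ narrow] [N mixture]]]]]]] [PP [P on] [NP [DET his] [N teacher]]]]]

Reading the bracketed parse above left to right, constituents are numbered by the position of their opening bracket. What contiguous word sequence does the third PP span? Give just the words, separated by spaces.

in this frozen narrow mixture

In left-to-right order the PP constituents are "in his ancient scene in their mixture in this frozen narrow mixture"; "in their mixture in this frozen narrow mixture"; "in this frozen narrow mixture"; "on his teacher". Number 3 is "in this frozen narrow mixture".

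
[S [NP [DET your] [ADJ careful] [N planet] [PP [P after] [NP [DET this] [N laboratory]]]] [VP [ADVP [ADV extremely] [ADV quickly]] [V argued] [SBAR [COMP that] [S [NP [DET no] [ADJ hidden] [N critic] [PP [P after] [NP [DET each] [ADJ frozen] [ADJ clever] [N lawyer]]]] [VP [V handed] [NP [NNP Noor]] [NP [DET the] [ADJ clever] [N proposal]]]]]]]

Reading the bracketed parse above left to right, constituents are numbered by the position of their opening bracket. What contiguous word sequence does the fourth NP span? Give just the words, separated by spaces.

each frozen clever lawyer

Opening `[NP` markers occur at word positions 1, 5, 11, 15, 20, 21; the fourth of these opens the constituent [NP each frozen clever lawyer].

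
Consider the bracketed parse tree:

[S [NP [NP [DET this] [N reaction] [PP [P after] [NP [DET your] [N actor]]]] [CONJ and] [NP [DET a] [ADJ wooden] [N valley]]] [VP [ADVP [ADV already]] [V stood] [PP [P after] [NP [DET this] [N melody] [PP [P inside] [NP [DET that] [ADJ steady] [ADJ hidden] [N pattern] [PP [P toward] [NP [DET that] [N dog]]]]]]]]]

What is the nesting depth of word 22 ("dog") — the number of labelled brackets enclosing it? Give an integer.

9

Path from the root down to the word: S → VP → PP → NP → PP → NP → PP → NP → N. That is 9 enclosing brackets.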